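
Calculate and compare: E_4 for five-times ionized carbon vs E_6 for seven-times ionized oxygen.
C⁵⁺ at n = 4 (E = -30.612825 eV)

Using E_n = -13.6057 Z² / n² eV:

C⁵⁺ (Z = 6) at n = 4:
E = -13.6057 × 6² / 4² = -13.6057 × 36 / 16 = -30.612825000 eV

O⁷⁺ (Z = 8) at n = 6:
E = -13.6057 × 8² / 6² = -13.6057 × 64 / 36 = -24.187911111 eV

Since -30.612825000 eV < -24.187911111 eV,
C⁵⁺ at n = 4 is more tightly bound (requires more energy to ionize).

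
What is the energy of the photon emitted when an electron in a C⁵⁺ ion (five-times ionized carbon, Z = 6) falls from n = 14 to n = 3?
51.923794 eV

The energy levels are E_n = -13.6057 Z² eV / n².

Energy at n = 14: E_14 = -13.6057 × 6² / 14² = -2.499006122 eV
Energy at n = 3: E_3 = -13.6057 × 6² / 3² = -54.422800000 eV

For emission (electron falling to lower state), the photon energy is:
E_photon = E_14 - E_3 = |-2.499006122 - (-54.422800000)|
E_photon = 51.923794 eV

This energy is carried away by the emitted photon.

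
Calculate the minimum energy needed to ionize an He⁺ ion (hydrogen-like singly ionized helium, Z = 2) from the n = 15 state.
0.242 eV

The ionization energy is the energy needed to remove the electron completely (n → ∞).

For a hydrogen-like ion with Z = 2, E_n = -13.6057 Z² / n² eV.

At n = 15: E_15 = -13.6057 × 2² / 15² = -0.241879 eV
At n = ∞: E_∞ = 0 eV

Ionization energy = E_∞ - E_15 = 0 - (-0.241879) = 0.241879 eV
Ionization energy ≈ 0.242 eV

This is also called the binding energy of the electron in state n = 15.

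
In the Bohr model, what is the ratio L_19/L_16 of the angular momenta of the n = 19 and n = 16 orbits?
1.187500

In the Bohr model, L_n = nℏ, so the ratio is purely the ratio of quantum numbers:

L_19/L_16 = 19ℏ / 16ℏ = 19/16 = 1.187500

The angular momentum scales linearly with n.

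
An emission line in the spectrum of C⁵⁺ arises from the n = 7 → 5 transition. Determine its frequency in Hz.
2.32035e+15 Hz

First, find the transition energy:
E_7 = -13.6057 × 6² / 7² = -9.99602449 eV
E_5 = -13.6057 × 6² / 5² = -19.59220800 eV
|ΔE| = |E_5 - E_7| = 9.59618351 eV

Convert to Joules: E = 9.59618351 eV × (1.602177 × 10⁻¹⁹ J/eV) = 1.5374785e-18 J

Using E = hf:
f = E/h = 1.5374785e-18 J / (6.62607 × 10⁻³⁴ J·s)
f = 2.32035e+15 Hz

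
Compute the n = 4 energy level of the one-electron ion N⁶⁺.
-41.66746 eV

For hydrogen-like ions, the energy levels scale with Z²:
E_n = -13.6057 Z² / n² eV

For N⁶⁺ (Z = 7) at n = 4:
E_4 = -13.6057 × 7² / 4²
E_4 = -13.6057 × 49 / 16
E_4 = -666.6793 / 16
E_4 = -41.66746 eV

The energy is 49 times more negative than hydrogen at the same n due to the stronger nuclear charge.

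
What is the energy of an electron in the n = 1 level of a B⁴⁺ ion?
-340.14 eV

For hydrogen-like ions, the energy levels scale with Z²:
E_n = -13.6057 Z² / n² eV

For B⁴⁺ (Z = 5) at n = 1:
E_1 = -13.6057 × 5² / 1²
E_1 = -13.6057 × 25 / 1
E_1 = -340.1425 / 1
E_1 = -340.14 eV

The energy is 25 times more negative than hydrogen at the same n due to the stronger nuclear charge.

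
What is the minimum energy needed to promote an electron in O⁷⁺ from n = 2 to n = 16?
214.290 eV

The energy levels of a hydrogen-like atom are E_n = -13.6057 Z² eV / n².

Energy at n = 2: E_2 = -13.6057 × 8² / 2² = -217.691200 eV
Energy at n = 16: E_16 = -13.6057 × 8² / 16² = -3.401425 eV

The excitation energy is the difference:
ΔE = E_16 - E_2
ΔE = -3.401425 - (-217.691200)
ΔE = 214.290 eV

Since this is positive, energy must be absorbed (photon absorption).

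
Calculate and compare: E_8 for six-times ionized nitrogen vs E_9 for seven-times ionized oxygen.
O⁷⁺ at n = 9 (E = -10.75 eV)

Using E_n = -13.6057 Z² / n² eV:

N⁶⁺ (Z = 7) at n = 8:
E = -13.6057 × 7² / 8² = -13.6057 × 49 / 64 = -10.41686 eV

O⁷⁺ (Z = 8) at n = 9:
E = -13.6057 × 8² / 9² = -13.6057 × 64 / 81 = -10.75018 eV

Since -10.75018 eV < -10.41686 eV,
O⁷⁺ at n = 9 is more tightly bound (requires more energy to ionize).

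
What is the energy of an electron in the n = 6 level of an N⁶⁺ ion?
-18.519 eV

For hydrogen-like ions, the energy levels scale with Z²:
E_n = -13.6057 Z² / n² eV

For N⁶⁺ (Z = 7) at n = 6:
E_6 = -13.6057 × 7² / 6²
E_6 = -13.6057 × 49 / 36
E_6 = -666.6793 / 36
E_6 = -18.519 eV

The energy is 49 times more negative than hydrogen at the same n due to the stronger nuclear charge.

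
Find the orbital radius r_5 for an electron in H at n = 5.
1.3229 nm (or 13.2294 Å)

The Bohr radius formula is:
r_n = n² a₀ / Z

where a₀ = 0.0529177 nm is the Bohr radius.

For H (Z = 1) at n = 5:
r_5 = 5² × 0.0529177 nm / 1
r_5 = 25 × 0.0529177 nm / 1
r_5 = 1.32294 nm / 1
r_5 = 1.3229 nm

The electron orbits at approximately 1.3229 nm from the nucleus.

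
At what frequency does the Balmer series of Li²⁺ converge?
7.40215e+15 Hz

The series limit corresponds to the transition from n = ∞ to n = 2.
This is the highest energy (shortest wavelength) transition in the Balmer series.

E_∞ = 0 eV
E_2 = -13.6057 × 3² / 2² = -30.61282500 eV

Energy at series limit:
ΔE = E_∞ - E_2 = 0 - (-30.61282500) = 30.61282500 eV
E = 30.61282500 eV × (1.602177 × 10⁻¹⁹ J/eV) = 4.9047164e-18 J
f = E/h = 4.9047164e-18 J / (6.62607 × 10⁻³⁴ J·s) = 7.40215e+15 Hz

This energy equals the ionization energy from the n = 2 state of Li²⁺.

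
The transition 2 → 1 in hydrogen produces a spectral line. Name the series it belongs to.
Lyman series

The spectral series in hydrogen are named based on the final (lower) energy level:
- Lyman series: n_final = 1 (ultraviolet)
- Balmer series: n_final = 2 (visible/near-UV)
- Paschen series: n_final = 3 (infrared)
- Brackett series: n_final = 4 (infrared)
- Pfund series: n_final = 5 (far infrared)

Since this transition ends at n = 1, it belongs to the Lyman series.

For reference, this 2 → 1 line has photon energy
ΔE = 13.6057 eV × (1/1² - 1/2²) = 10.2042750 eV,
corresponding to wavelength λ = hc/ΔE = 1239.84 eV·nm / 10.2042750 eV = 121.5020 nm in the ultraviolet region.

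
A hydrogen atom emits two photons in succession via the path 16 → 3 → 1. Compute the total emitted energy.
13.55255 eV

The energy levels of hydrogen are E_n = -13.6057 / n² eV.

First transition (16 → 3):
ΔE₁ = |E_3 - E_16|
ΔE₁ = |-1.51174444444 - (-0.05314726563)| = 1.45859718 eV

Second transition (3 → 1):
ΔE₂ = |E_1 - E_3|
ΔE₂ = |-13.60570000000 - (-1.51174444444)| = 12.09395556 eV

Total energy released:
E_total = ΔE₁ + ΔE₂ = 1.45859718 + 12.09395556 = 13.55255 eV

Note: This equals the direct transition 16 → 1: 13.55255 eV ✓
Energy is conserved regardless of the path taken.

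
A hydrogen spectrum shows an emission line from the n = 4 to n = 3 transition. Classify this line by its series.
Paschen series

The spectral series in hydrogen are named based on the final (lower) energy level:
- Lyman series: n_final = 1 (ultraviolet)
- Balmer series: n_final = 2 (visible/near-UV)
- Paschen series: n_final = 3 (infrared)
- Brackett series: n_final = 4 (infrared)
- Pfund series: n_final = 5 (far infrared)

Since this transition ends at n = 3, it belongs to the Paschen series.

For reference, this 4 → 3 line has photon energy
ΔE = 13.6057 eV × (1/3² - 1/4²) = 0.66138819 eV,
corresponding to wavelength λ = hc/ΔE = 1239.84 eV·nm / 0.66138819 eV = 1874.60 nm in the infrared region.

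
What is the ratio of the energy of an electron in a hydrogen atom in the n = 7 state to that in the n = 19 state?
7.37

Using E_n = -13.6057 Z² / n² eV with Z = 1:

E_7 = -13.6057 / 7² = -13.6057 / 49 = -0.27766735 eV
E_19 = -13.6057 / 19² = -13.6057 / 361 = -0.03768892 eV

The ratio is:
E_7/E_19 = (-0.27766735) / (-0.03768892)
E_7/E_19 = (-13.6057/49) / (-13.6057/361)
E_7/E_19 = 361/49
E_7/E_19 = 7.37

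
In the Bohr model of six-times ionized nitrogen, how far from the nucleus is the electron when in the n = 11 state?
0.914721 nm (or 9.147206 Å)

The Bohr radius formula is:
r_n = n² a₀ / Z

where a₀ = 0.052917721 nm is the Bohr radius.

For N⁶⁺ (Z = 7) at n = 11:
r_11 = 11² × 0.052917721 nm / 7
r_11 = 121 × 0.052917721 nm / 7
r_11 = 6.4030442 nm / 7
r_11 = 0.914721 nm

The electron orbits at approximately 0.914721 nm from the nucleus.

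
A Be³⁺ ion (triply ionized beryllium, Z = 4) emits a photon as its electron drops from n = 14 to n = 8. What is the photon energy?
2.29 eV

The energy levels are E_n = -13.6057 Z² eV / n².

Energy at n = 14: E_14 = -13.6057 × 4² / 14² = -1.11067 eV
Energy at n = 8: E_8 = -13.6057 × 4² / 8² = -3.40143 eV

For emission (electron falling to lower state), the photon energy is:
E_photon = E_14 - E_8 = |-1.11067 - (-3.40143)|
E_photon = 2.29 eV

This energy is carried away by the emitted photon.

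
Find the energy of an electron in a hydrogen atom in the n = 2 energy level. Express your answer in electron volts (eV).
-3.4014 eV

The energy levels of a hydrogen-like atom are given by:
E_n = -13.6057 eV / n²

For n = 2:
E_2 = -13.6057 eV / 2²
E_2 = -13.6057 eV / 4
E_2 = -3.4014 eV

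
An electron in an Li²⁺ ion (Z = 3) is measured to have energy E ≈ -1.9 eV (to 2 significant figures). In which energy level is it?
n = 8

The exact energy levels follow E_n = -13.6057 Z² / n² eV with Z = 3.

The measured value (-1.9 eV) is reported to only 2 significant figures, so we must test candidate n values and see which one matches to that precision.

Candidate energies:
  n = 6:  E = -13.6057 × 3² / 6² = -3.40143 eV
  n = 7:  E = -13.6057 × 3² / 7² = -2.49901 eV
  n = 8:  E = -13.6057 × 3² / 8² = -1.91330 eV  ← matches
  n = 9:  E = -13.6057 × 3² / 9² = -1.51174 eV
  n = 10:  E = -13.6057 × 3² / 10² = -1.22451 eV

Checking against the measurement of -1.9 eV (2 sig figs), only n = 8 agrees:
E_8 = -1.91330 eV, which rounds to -1.9 eV ✓

Therefore n = 8.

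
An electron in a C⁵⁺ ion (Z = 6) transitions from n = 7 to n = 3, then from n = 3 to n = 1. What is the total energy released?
479.809 eV

The energy levels of C⁵⁺ are E_n = -13.6057 × 6² / n² eV.

First transition (7 → 3):
ΔE₁ = |E_3 - E_7|
ΔE₁ = |-54.422800000 - (-9.996024490)| = 44.426776 eV

Second transition (3 → 1):
ΔE₂ = |E_1 - E_3|
ΔE₂ = |-489.805200000 - (-54.422800000)| = 435.382400 eV

Total energy released:
E_total = ΔE₁ + ΔE₂ = 44.426776 + 435.382400 = 479.809 eV

Note: This equals the direct transition 7 → 1: 479.809 eV ✓
Energy is conserved regardless of the path taken.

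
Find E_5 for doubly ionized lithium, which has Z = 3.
-4.898052 eV

For hydrogen-like ions, the energy levels scale with Z²:
E_n = -13.6057 Z² / n² eV

For Li²⁺ (Z = 3) at n = 5:
E_5 = -13.6057 × 3² / 5²
E_5 = -13.6057 × 9 / 25
E_5 = -122.4513 / 25
E_5 = -4.898052 eV

The energy is 9 times more negative than hydrogen at the same n due to the stronger nuclear charge.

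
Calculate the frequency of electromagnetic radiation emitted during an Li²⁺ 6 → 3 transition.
2.46738e+15 Hz

First, find the transition energy:
E_6 = -13.6057 × 3² / 6² = -3.4014250 eV
E_3 = -13.6057 × 3² / 3² = -13.6057000 eV
|ΔE| = |E_3 - E_6| = 10.2042750 eV

Convert to Joules: E = 10.2042750 eV × (1.602177 × 10⁻¹⁹ J/eV) = 1.6349055e-18 J

Using E = hf:
f = E/h = 1.6349055e-18 J / (6.62607 × 10⁻³⁴ J·s)
f = 2.46738e+15 Hz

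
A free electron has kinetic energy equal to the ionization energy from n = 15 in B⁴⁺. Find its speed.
7.292e+05 m/s (or 0.24% of c)

The binding energy at n = 15 for B⁴⁺ is:
E_15 = -13.6057 × 5²/15² = -1.511744 eV
|E_15| = 1.511744 eV

Convert to Joules:
KE = 1.511744 eV × (1.602177 × 10⁻¹⁹ J/eV) = 2.42208e-19 J

Using KE = ½mv²:
v = √(2·KE/m_e)
v = √(2 × 2.42208e-19 J / 9.10938 × 10⁻³¹ kg)
v = 7.292e+05 m/s

This is approximately 0.24% the speed of light.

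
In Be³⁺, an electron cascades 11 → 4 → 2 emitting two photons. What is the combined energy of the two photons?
52.62 eV

The energy levels of Be³⁺ are E_n = -13.6057 × 4² / n² eV.

First transition (11 → 4):
ΔE₁ = |E_4 - E_11|
ΔE₁ = |-13.60570000 - (-1.79910083)| = 11.80660 eV

Second transition (4 → 2):
ΔE₂ = |E_2 - E_4|
ΔE₂ = |-54.42280000 - (-13.60570000)| = 40.81710 eV

Total energy released:
E_total = ΔE₁ + ΔE₂ = 11.80660 + 40.81710 = 52.62 eV

Note: This equals the direct transition 11 → 2: 52.62 eV ✓
Energy is conserved regardless of the path taken.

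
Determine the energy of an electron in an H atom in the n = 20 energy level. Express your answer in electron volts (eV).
-0.03401 eV

The energy levels of a hydrogen-like atom are given by:
E_n = -13.6057 eV / n²

For n = 20:
E_20 = -13.6057 eV / 20²
E_20 = -13.6057 eV / 400
E_20 = -0.03401 eV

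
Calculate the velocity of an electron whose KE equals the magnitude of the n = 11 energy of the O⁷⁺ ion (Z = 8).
1.591e+06 m/s (or 0.530717% of c)

The binding energy at n = 11 for O⁷⁺ is:
E_11 = -13.6057 × 8²/11² = -7.19640331 eV
|E_11| = 7.19640331 eV

Convert to Joules:
KE = 7.19640331 eV × (1.602177 × 10⁻¹⁹ J/eV) = 1.15299e-18 J

Using KE = ½mv²:
v = √(2·KE/m_e)
v = √(2 × 1.15299e-18 J / 9.10938 × 10⁻³¹ kg)
v = 1.591e+06 m/s

This is approximately 0.530717% the speed of light.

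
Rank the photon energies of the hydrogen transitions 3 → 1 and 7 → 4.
3 → 1

Calculate the energy for each transition:

Transition 3 → 1:
ΔE₁ = |E_1 - E_3| = |-13.6057/1² - (-13.6057/3²)|
ΔE₁ = |-13.60570000 - (-1.51174444)| = 12.09396 eV

Transition 7 → 4:
ΔE₂ = |E_4 - E_7| = |-13.6057/4² - (-13.6057/7²)|
ΔE₂ = |-0.85035625 - (-0.27766735)| = 0.57269 eV

Since 12.09396 eV > 0.57269 eV, the transition 3 → 1 emits the more energetic photon.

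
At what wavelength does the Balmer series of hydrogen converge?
364.50605 nm

The series limit corresponds to the transition from n = ∞ to n = 2.
This is the highest energy (shortest wavelength) transition in the Balmer series.

E_∞ = 0 eV
E_2 = -13.6057 / 2² = -3.401425000 eV

Energy at series limit:
ΔE = E_∞ - E_2 = 0 - (-3.401425000) = 3.401425000 eV
λ = hc/E = 1239.84 eV·nm / 3.401425000 eV = 364.50605 nm

This energy equals the ionization energy from the n = 2 state of hydrogen.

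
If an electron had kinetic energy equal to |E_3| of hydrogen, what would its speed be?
7.2923e+05 m/s (or 0.243% of c)

The binding energy at n = 3 for hydrogen is:
E_3 = -13.6057/3² = -1.5117444 eV
|E_3| = 1.5117444 eV

Convert to Joules:
KE = 1.5117444 eV × (1.602177 × 10⁻¹⁹ J/eV) = 2.422082e-19 J

Using KE = ½mv²:
v = √(2·KE/m_e)
v = √(2 × 2.422082e-19 J / 9.10938 × 10⁻³¹ kg)
v = 7.2923e+05 m/s

This is approximately 0.243% the speed of light.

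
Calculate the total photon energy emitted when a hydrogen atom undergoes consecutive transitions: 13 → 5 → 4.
0.770 eV

The energy levels of hydrogen are E_n = -13.6057 / n² eV.

First transition (13 → 5):
ΔE₁ = |E_5 - E_13|
ΔE₁ = |-0.544228000 - (-0.080507101)| = 0.463721 eV

Second transition (5 → 4):
ΔE₂ = |E_4 - E_5|
ΔE₂ = |-0.850356250 - (-0.544228000)| = 0.306128 eV

Total energy released:
E_total = ΔE₁ + ΔE₂ = 0.463721 + 0.306128 = 0.770 eV

Note: This equals the direct transition 13 → 4: 0.770 eV ✓
Energy is conserved regardless of the path taken.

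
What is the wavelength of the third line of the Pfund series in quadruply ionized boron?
149.54094 nm

The lines of a series are numbered from the longest wavelength (smallest ΔE) outward; the third line is the transition from n = n_f + 3 to n_f.
The Pfund series has all transitions ending at n_f = 5.

For B⁴⁺ (Z = 5), the third line (γ-line) is the jump from n = 8 to n = 5:
E_8 = -13.6057 × 5² / 8² = -5.314726563 eV
E_5 = -13.6057 × 5² / 5² = -13.605700000 eV
ΔE = E_8 - E_5 = 8.290973437 eV

λ = hc/E = 1239.84 eV·nm / 8.290973437 eV
λ = 149.54094 nm

This is the γ-line of the Pfund series in B⁴⁺.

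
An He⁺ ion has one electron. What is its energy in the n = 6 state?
-1.51174 eV

For hydrogen-like ions, the energy levels scale with Z²:
E_n = -13.6057 Z² / n² eV

For He⁺ (Z = 2) at n = 6:
E_6 = -13.6057 × 2² / 6²
E_6 = -13.6057 × 4 / 36
E_6 = -54.4228 / 36
E_6 = -1.51174 eV

The energy is 4 times more negative than hydrogen at the same n due to the stronger nuclear charge.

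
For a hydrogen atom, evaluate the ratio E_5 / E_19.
14.440000

Using E_n = -13.6057 Z² / n² eV with Z = 1:

E_5 = -13.6057 / 5² = -13.6057 / 25 = -0.544228000000 eV
E_19 = -13.6057 / 19² = -13.6057 / 361 = -0.037688919668 eV

The ratio is:
E_5/E_19 = (-0.544228000000) / (-0.037688919668)
E_5/E_19 = (-13.6057/25) / (-13.6057/361)
E_5/E_19 = 361/25
E_5/E_19 = 14.440000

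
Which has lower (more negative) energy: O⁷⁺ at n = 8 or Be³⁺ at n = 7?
O⁷⁺ at n = 8 (E = -13.605700 eV)

Using E_n = -13.6057 Z² / n² eV:

O⁷⁺ (Z = 8) at n = 8:
E = -13.6057 × 8² / 8² = -13.6057 × 64 / 64 = -13.605700000 eV

Be³⁺ (Z = 4) at n = 7:
E = -13.6057 × 4² / 7² = -13.6057 × 16 / 49 = -4.442677551 eV

Since -13.605700000 eV < -4.442677551 eV,
O⁷⁺ at n = 8 is more tightly bound (requires more energy to ionize).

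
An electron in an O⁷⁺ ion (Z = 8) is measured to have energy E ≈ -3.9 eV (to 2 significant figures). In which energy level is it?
n = 15

The exact energy levels follow E_n = -13.6057 Z² / n² eV with Z = 8.

The measured value (-3.9 eV) is reported to only 2 significant figures, so we must test candidate n values and see which one matches to that precision.

Candidate energies:
  n = 13:  E = -13.6057 × 8² / 13² = -5.152454 eV
  n = 14:  E = -13.6057 × 8² / 14² = -4.442678 eV
  n = 15:  E = -13.6057 × 8² / 15² = -3.870066 eV  ← matches
  n = 16:  E = -13.6057 × 8² / 16² = -3.401425 eV
  n = 17:  E = -13.6057 × 8² / 17² = -3.013027 eV

Checking against the measurement of -3.9 eV (2 sig figs), only n = 15 agrees:
E_15 = -3.870066 eV, which rounds to -3.9 eV ✓

Therefore n = 15.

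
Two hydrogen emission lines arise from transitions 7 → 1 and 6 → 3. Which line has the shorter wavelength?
7 → 1

Calculate the energy for each transition:

Transition 7 → 1:
ΔE₁ = |E_1 - E_7| = |-13.6057/1² - (-13.6057/7²)|
ΔE₁ = |-13.60570000000 - (-0.27766734694)| = 13.32803265 eV

Transition 6 → 3:
ΔE₂ = |E_3 - E_6| = |-13.6057/3² - (-13.6057/6²)|
ΔE₂ = |-1.51174444444 - (-0.37793611111)| = 1.13380833 eV

Since 13.32803265 eV > 1.13380833 eV, the transition 7 → 1 emits the more energetic photon.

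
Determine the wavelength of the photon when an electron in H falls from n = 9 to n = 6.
5904.9981 nm

First, find the transition energy using E_n = -13.6057 / n² eV:
E_9 = -13.6057 / 9² = -0.1679716049 eV
E_6 = -13.6057 / 6² = -0.3779361111 eV

Photon energy: |ΔE| = |E_6 - E_9| = 0.2099645062 eV

Convert to wavelength using E = hc/λ with hc = 1239.84 eV·nm:
λ = hc/E = 1239.84 eV·nm / 0.2099645062 eV
λ = 5904.9981 nm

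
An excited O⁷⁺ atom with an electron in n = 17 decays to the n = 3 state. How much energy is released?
93.74 eV

The energy levels are E_n = -13.6057 Z² eV / n².

Energy at n = 17: E_17 = -13.6057 × 8² / 17² = -3.01303 eV
Energy at n = 3: E_3 = -13.6057 × 8² / 3² = -96.75164 eV

For emission (electron falling to lower state), the photon energy is:
E_photon = E_17 - E_3 = |-3.01303 - (-96.75164)|
E_photon = 93.74 eV

This energy is carried away by the emitted photon.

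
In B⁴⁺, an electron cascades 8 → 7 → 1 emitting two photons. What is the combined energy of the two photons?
334.827773 eV

The energy levels of B⁴⁺ are E_n = -13.6057 × 5² / n² eV.

First transition (8 → 7):
ΔE₁ = |E_7 - E_8|
ΔE₁ = |-6.941683673469 - (-5.314726562500)| = 1.626957111 eV

Second transition (7 → 1):
ΔE₂ = |E_1 - E_7|
ΔE₂ = |-340.142500000000 - (-6.941683673469)| = 333.200816327 eV

Total energy released:
E_total = ΔE₁ + ΔE₂ = 1.626957111 + 333.200816327 = 334.827773 eV

Note: This equals the direct transition 8 → 1: 334.827773 eV ✓
Energy is conserved regardless of the path taken.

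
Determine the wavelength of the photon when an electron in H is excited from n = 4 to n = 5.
4050.06725 nm

First, find the transition energy using E_n = -13.6057 / n² eV:
E_4 = -13.6057 / 4² = -0.85035625000 eV
E_5 = -13.6057 / 5² = -0.54422800000 eV

Photon energy: |ΔE| = |E_5 - E_4| = 0.30612825000 eV

Convert to wavelength using E = hc/λ with hc = 1239.84 eV·nm:
λ = hc/E = 1239.84 eV·nm / 0.30612825000 eV
λ = 4050.06725 nm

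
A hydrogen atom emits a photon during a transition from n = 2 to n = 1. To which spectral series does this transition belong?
Lyman series

The spectral series in hydrogen are named based on the final (lower) energy level:
- Lyman series: n_final = 1 (ultraviolet)
- Balmer series: n_final = 2 (visible/near-UV)
- Paschen series: n_final = 3 (infrared)
- Brackett series: n_final = 4 (infrared)
- Pfund series: n_final = 5 (far infrared)

Since this transition ends at n = 1, it belongs to the Lyman series.

For reference, this 2 → 1 line has photon energy
ΔE = 13.6057 eV × (1/1² - 1/2²) = 10.20428 eV,
corresponding to wavelength λ = hc/ΔE = 1239.84 eV·nm / 10.20428 eV = 121.50 nm in the ultraviolet region.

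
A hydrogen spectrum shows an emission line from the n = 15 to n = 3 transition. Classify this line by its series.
Paschen series

The spectral series in hydrogen are named based on the final (lower) energy level:
- Lyman series: n_final = 1 (ultraviolet)
- Balmer series: n_final = 2 (visible/near-UV)
- Paschen series: n_final = 3 (infrared)
- Brackett series: n_final = 4 (infrared)
- Pfund series: n_final = 5 (far infrared)

Since this transition ends at n = 3, it belongs to the Paschen series.

For reference, this 15 → 3 line has photon energy
ΔE = 13.6057 eV × (1/3² - 1/15²) = 1.451274667 eV,
corresponding to wavelength λ = hc/ΔE = 1239.84 eV·nm / 1.451274667 eV = 854.31106 nm in the infrared region.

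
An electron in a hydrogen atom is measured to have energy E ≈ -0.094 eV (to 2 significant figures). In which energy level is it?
n = 12

The exact energy levels follow E_n = -13.6057 eV / n².

The measured value (-0.094 eV) is reported to only 2 significant figures, so we must test candidate n values and see which one matches to that precision.

Candidate energies:
  n = 10:  E = -13.6057/10² = -0.13606 eV
  n = 11:  E = -13.6057/11² = -0.11244 eV
  n = 12:  E = -13.6057/12² = -0.09448 eV  ← matches
  n = 13:  E = -13.6057/13² = -0.08051 eV
  n = 14:  E = -13.6057/14² = -0.06942 eV

Checking against the measurement of -0.094 eV (2 sig figs), only n = 12 agrees:
E_12 = -0.09448 eV, which rounds to -0.094 eV ✓

Therefore n = 12.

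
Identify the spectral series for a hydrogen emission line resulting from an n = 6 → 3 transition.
Paschen series

The spectral series in hydrogen are named based on the final (lower) energy level:
- Lyman series: n_final = 1 (ultraviolet)
- Balmer series: n_final = 2 (visible/near-UV)
- Paschen series: n_final = 3 (infrared)
- Brackett series: n_final = 4 (infrared)
- Pfund series: n_final = 5 (far infrared)

Since this transition ends at n = 3, it belongs to the Paschen series.

For reference, this 6 → 3 line has photon energy
ΔE = 13.6057 eV × (1/3² - 1/6²) = 1.1338083 eV,
corresponding to wavelength λ = hc/ΔE = 1239.84 eV·nm / 1.1338083 eV = 1093.52 nm in the infrared region.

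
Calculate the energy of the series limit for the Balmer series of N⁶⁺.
166.670 eV

The series limit corresponds to the transition from n = ∞ to n = 2.
This is the highest energy (shortest wavelength) transition in the Balmer series.

E_∞ = 0 eV
E_2 = -13.6057 × 7² / 2² = -166.670 eV

Energy at series limit:
ΔE = E_∞ - E_2 = 0 - (-166.670) = 166.670 eV

This energy equals the ionization energy from the n = 2 state of N⁶⁺.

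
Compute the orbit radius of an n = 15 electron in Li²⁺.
3.968829 nm (or 39.688291 Å)

The Bohr radius formula is:
r_n = n² a₀ / Z

where a₀ = 0.052917721 nm is the Bohr radius.

For Li²⁺ (Z = 3) at n = 15:
r_15 = 15² × 0.052917721 nm / 3
r_15 = 225 × 0.052917721 nm / 3
r_15 = 11.9064872 nm / 3
r_15 = 3.968829 nm

The electron orbits at approximately 3.968829 nm from the nucleus.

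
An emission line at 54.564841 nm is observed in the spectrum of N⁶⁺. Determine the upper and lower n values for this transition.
n = 13 → n = 5

First, find the photon energy from the wavelength (hc = 1239.84 eV·nm):
E = hc/λ = 1239.84 eV·nm / 54.564841 nm = 22.722324 eV

The energy levels of N⁶⁺ satisfy E_n = -13.6057 × 7² / n² eV, so an emission n_i → n_f releases
ΔE = 13.6057 × 7² × (1/n_f² − 1/n_i²) eV.

Setting ΔE equal to the photon energy:
1/n_f² − 1/n_i² = 22.722324 / (13.6057 × 7²) = 0.034082840

Since 1/n_i² must be positive, we need 1/n_f² > 0.034082840, i.e. n_f ≤ 5. For each allowed n_f, solve n_i = (1/n_f² − 0.034082840)^(−1/2) and check whether it is a whole number:
  n_f = 1: 1/n_i² = 1.000000000 − 0.034082840 = 0.965917160 → n_i = 1.017  (not an integer) ✗
  n_f = 2: 1/n_i² = 0.250000000 − 0.034082840 = 0.215917160 → n_i = 2.152  (not an integer) ✗
  n_f = 3: 1/n_i² = 0.111111111 − 0.034082840 = 0.077028271 → n_i = 3.603  (not an integer) ✗
  n_f = 4: 1/n_i² = 0.062500000 − 0.034082840 = 0.028417160 → n_i = 5.932  (not an integer) ✗
  n_f = 5: 1/n_i² = 0.040000000 − 0.034082840 = 0.005917160 → n_i = 13.000  → integer, n_i = 13 ✓

Only n_f = 5 gives an integer upper level, n_i = 13.

The transition is from n = 13 to n = 5 (emission).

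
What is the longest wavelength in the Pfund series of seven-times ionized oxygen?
116.4970 nm

The longest wavelength corresponds to the smallest energy transition in the series.
The Pfund series has all transitions ending at n_f = 5.

For O⁷⁺ (Z = 8), the first line (α-line) is the jump from n = 6 to n = 5:
E_6 = -13.6057 × 8² / 6² = -24.1879111 eV
E_5 = -13.6057 × 8² / 5² = -34.8305920 eV
ΔE = E_6 - E_5 = 10.6426809 eV

λ = hc/E = 1239.84 eV·nm / 10.6426809 eV
λ = 116.4970 nm

This is the α-line of the Pfund series in O⁷⁺.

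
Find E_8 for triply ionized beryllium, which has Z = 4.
-3.4014 eV

For hydrogen-like ions, the energy levels scale with Z²:
E_n = -13.6057 Z² / n² eV

For Be³⁺ (Z = 4) at n = 8:
E_8 = -13.6057 × 4² / 8²
E_8 = -13.6057 × 16 / 64
E_8 = -217.6912 / 64
E_8 = -3.4014 eV

The energy is 16 times more negative than hydrogen at the same n due to the stronger nuclear charge.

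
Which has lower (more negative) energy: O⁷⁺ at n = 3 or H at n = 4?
O⁷⁺ at n = 3 (E = -96.75 eV)

Using E_n = -13.6057 Z² / n² eV:

O⁷⁺ (Z = 8) at n = 3:
E = -13.6057 × 8² / 3² = -13.6057 × 64 / 9 = -96.75164 eV

H (Z = 1) at n = 4:
E = -13.6057 × 1² / 4² = -13.6057 × 1 / 16 = -0.85036 eV

Since -96.75164 eV < -0.85036 eV,
O⁷⁺ at n = 3 is more tightly bound (requires more energy to ionize).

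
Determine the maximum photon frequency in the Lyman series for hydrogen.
3.28984e+15 Hz

The series limit corresponds to the transition from n = ∞ to n = 1.
This is the highest energy (shortest wavelength) transition in the Lyman series.

E_∞ = 0 eV
E_1 = -13.6057 / 1² = -13.6057000 eV

Energy at series limit:
ΔE = E_∞ - E_1 = 0 - (-13.6057000) = 13.6057000 eV
E = 13.6057000 eV × (1.602177 × 10⁻¹⁹ J/eV) = 2.1798740e-18 J
f = E/h = 2.1798740e-18 J / (6.62607 × 10⁻³⁴ J·s) = 3.28984e+15 Hz

This energy equals the ionization energy from the n = 1 state of hydrogen.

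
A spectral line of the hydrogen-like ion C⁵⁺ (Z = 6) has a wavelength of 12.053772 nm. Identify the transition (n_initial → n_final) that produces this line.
n = 5 → n = 2

First, find the photon energy from the wavelength (hc = 1239.84 eV·nm):
E = hc/λ = 1239.84 eV·nm / 12.053772 nm = 102.85909 eV

The energy levels of C⁵⁺ satisfy E_n = -13.6057 × 6² / n² eV, so an emission n_i → n_f releases
ΔE = 13.6057 × 6² × (1/n_f² − 1/n_i²) eV.

Setting ΔE equal to the photon energy:
1/n_f² − 1/n_i² = 102.85909 / (13.6057 × 6²) = 0.21000000

Since 1/n_i² must be positive, we need 1/n_f² > 0.21000000, i.e. n_f ≤ 2. For each allowed n_f, solve n_i = (1/n_f² − 0.21000000)^(−1/2) and check whether it is a whole number:
  n_f = 1: 1/n_i² = 1.00000000 − 0.21000000 = 0.79000000 → n_i = 1.125  (not an integer) ✗
  n_f = 2: 1/n_i² = 0.25000000 − 0.21000000 = 0.04000000 → n_i = 5.000  → integer, n_i = 5 ✓

Only n_f = 2 gives an integer upper level, n_i = 5.

The transition is from n = 5 to n = 2 (emission).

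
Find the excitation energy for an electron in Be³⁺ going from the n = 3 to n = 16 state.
23.3376 eV

The energy levels of a hydrogen-like atom are E_n = -13.6057 Z² eV / n².

Energy at n = 3: E_3 = -13.6057 × 4² / 3² = -24.1879111 eV
Energy at n = 16: E_16 = -13.6057 × 4² / 16² = -0.8503563 eV

The excitation energy is the difference:
ΔE = E_16 - E_3
ΔE = -0.8503563 - (-24.1879111)
ΔE = 23.3376 eV

Since this is positive, energy must be absorbed (photon absorption).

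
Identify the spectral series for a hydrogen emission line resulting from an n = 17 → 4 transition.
Brackett series

The spectral series in hydrogen are named based on the final (lower) energy level:
- Lyman series: n_final = 1 (ultraviolet)
- Balmer series: n_final = 2 (visible/near-UV)
- Paschen series: n_final = 3 (infrared)
- Brackett series: n_final = 4 (infrared)
- Pfund series: n_final = 5 (far infrared)

Since this transition ends at n = 4, it belongs to the Brackett series.

For reference, this 17 → 4 line has photon energy
ΔE = 13.6057 eV × (1/4² - 1/17²) = 0.80327770329 eV,
corresponding to wavelength λ = hc/ΔE = 1239.84 eV·nm / 0.80327770329 eV = 1543.47618 nm in the infrared region.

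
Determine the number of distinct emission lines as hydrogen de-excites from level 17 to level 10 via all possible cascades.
28

The electron can occupy levels n = 10, 11, ..., 17 during de-excitation — that is m = 17 - 10 + 1 = 8 distinct levels.

The number of distinct spectral lines equals the number of ways to choose 2 of these m levels (each pair gives one possible emission transition):

Number of lines = m(m-1)/2 = 8×7/2 = 28

These correspond to all possible transitions between the 8 levels:
17 → 16, 17 → 15, 17 → 14, 17 → 13, 17 → 12, 17 → 11, 17 → 10, 16 → 15...

Each transition produces a photon with a unique energy (and thus wavelength). This count does not depend on Z.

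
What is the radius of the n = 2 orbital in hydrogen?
0.2117 nm (or 2.1167 Å)

The Bohr radius formula is:
r_n = n² a₀ / Z

where a₀ = 0.0529177 nm is the Bohr radius.

For H (Z = 1) at n = 2:
r_2 = 2² × 0.0529177 nm / 1
r_2 = 4 × 0.0529177 nm / 1
r_2 = 0.21167 nm / 1
r_2 = 0.2117 nm

The electron orbits at approximately 0.2117 nm from the nucleus.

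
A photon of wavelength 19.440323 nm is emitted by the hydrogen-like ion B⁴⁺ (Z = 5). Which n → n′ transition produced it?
n = 4 → n = 2

First, find the photon energy from the wavelength (hc = 1239.84 eV·nm):
E = hc/λ = 1239.84 eV·nm / 19.440323 nm = 63.776718 eV

The energy levels of B⁴⁺ satisfy E_n = -13.6057 × 5² / n² eV, so an emission n_i → n_f releases
ΔE = 13.6057 × 5² × (1/n_f² − 1/n_i²) eV.

Setting ΔE equal to the photon energy:
1/n_f² − 1/n_i² = 63.776718 / (13.6057 × 5²) = 0.18750000

Since 1/n_i² must be positive, we need 1/n_f² > 0.18750000, i.e. n_f ≤ 2. For each allowed n_f, solve n_i = (1/n_f² − 0.18750000)^(−1/2) and check whether it is a whole number:
  n_f = 1: 1/n_i² = 1.00000000 − 0.18750000 = 0.81250000 → n_i = 1.109  (not an integer) ✗
  n_f = 2: 1/n_i² = 0.25000000 − 0.18750000 = 0.06250000 → n_i = 4.000  → integer, n_i = 4 ✓

Only n_f = 2 gives an integer upper level, n_i = 4.

The transition is from n = 4 to n = 2 (emission).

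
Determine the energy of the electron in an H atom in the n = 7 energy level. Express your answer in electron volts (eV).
-0.28 eV

The energy levels of a hydrogen-like atom are given by:
E_n = -13.6057 eV / n²

For n = 7:
E_7 = -13.6057 eV / 7²
E_7 = -13.6057 eV / 49
E_7 = -0.28 eV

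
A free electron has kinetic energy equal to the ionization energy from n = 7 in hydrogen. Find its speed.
3.13e+05 m/s (or 0.1042% of c)

The binding energy at n = 7 for hydrogen is:
E_7 = -13.6057/7² = -0.277667 eV
|E_7| = 0.277667 eV

Convert to Joules:
KE = 0.277667 eV × (1.602177 × 10⁻¹⁹ J/eV) = 4.4487e-20 J

Using KE = ½mv²:
v = √(2·KE/m_e)
v = √(2 × 4.4487e-20 J / 9.10938 × 10⁻³¹ kg)
v = 3.13e+05 m/s

This is approximately 0.1042% the speed of light.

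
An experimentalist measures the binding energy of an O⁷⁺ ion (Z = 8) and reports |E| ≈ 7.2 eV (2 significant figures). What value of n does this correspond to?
n = 11

The exact energy levels follow E_n = -13.6057 Z² / n² eV with Z = 8.

The measured value (-7.2 eV) is reported to only 2 significant figures, so we must test candidate n values and see which one matches to that precision.

Candidate energies:
  n = 9:  E = -13.6057 × 8² / 9² = -10.750183 eV
  n = 10:  E = -13.6057 × 8² / 10² = -8.707648 eV
  n = 11:  E = -13.6057 × 8² / 11² = -7.196403 eV  ← matches
  n = 12:  E = -13.6057 × 8² / 12² = -6.046978 eV
  n = 13:  E = -13.6057 × 8² / 13² = -5.152454 eV

Checking against the measurement of -7.2 eV (2 sig figs), only n = 11 agrees:
E_11 = -7.196403 eV, which rounds to -7.2 eV ✓

Therefore n = 11.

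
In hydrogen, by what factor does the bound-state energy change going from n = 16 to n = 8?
4.0000

Using E_n = -13.6057 Z² / n² eV with Z = 1:

E_8 = -13.6057 / 8² = -13.6057 / 64 = -0.2125890625 eV
E_16 = -13.6057 / 16² = -13.6057 / 256 = -0.0531472656 eV

The ratio is:
E_8/E_16 = (-0.2125890625) / (-0.0531472656)
E_8/E_16 = (-13.6057/64) / (-13.6057/256)
E_8/E_16 = 256/64
E_8/E_16 = 4.0000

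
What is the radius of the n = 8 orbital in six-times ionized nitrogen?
0.48382 nm (or 4.83819 Å)

The Bohr radius formula is:
r_n = n² a₀ / Z

where a₀ = 0.05291772 nm is the Bohr radius.

For N⁶⁺ (Z = 7) at n = 8:
r_8 = 8² × 0.05291772 nm / 7
r_8 = 64 × 0.05291772 nm / 7
r_8 = 3.386734 nm / 7
r_8 = 0.48382 nm

The electron orbits at approximately 0.48382 nm from the nucleus.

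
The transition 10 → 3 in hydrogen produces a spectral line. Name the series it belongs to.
Paschen series

The spectral series in hydrogen are named based on the final (lower) energy level:
- Lyman series: n_final = 1 (ultraviolet)
- Balmer series: n_final = 2 (visible/near-UV)
- Paschen series: n_final = 3 (infrared)
- Brackett series: n_final = 4 (infrared)
- Pfund series: n_final = 5 (far infrared)

Since this transition ends at n = 3, it belongs to the Paschen series.

For reference, this 10 → 3 line has photon energy
ΔE = 13.6057 eV × (1/3² - 1/10²) = 1.375687 eV,
corresponding to wavelength λ = hc/ΔE = 1239.84 eV·nm / 1.375687 eV = 901.25 nm in the infrared region.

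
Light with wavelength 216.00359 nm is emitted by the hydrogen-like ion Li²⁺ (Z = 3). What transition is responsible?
n = 8 → n = 4

First, find the photon energy from the wavelength (hc = 1239.84 eV·nm):
E = hc/λ = 1239.84 eV·nm / 216.00359 nm = 5.7399046 eV

The energy levels of Li²⁺ satisfy E_n = -13.6057 × 3² / n² eV, so an emission n_i → n_f releases
ΔE = 13.6057 × 3² × (1/n_f² − 1/n_i²) eV.

Setting ΔE equal to the photon energy:
1/n_f² − 1/n_i² = 5.7399046 / (13.6057 × 3²) = 0.046874999

Since 1/n_i² must be positive, we need 1/n_f² > 0.046874999, i.e. n_f ≤ 4. For each allowed n_f, solve n_i = (1/n_f² − 0.046874999)^(−1/2) and check whether it is a whole number:
  n_f = 1: 1/n_i² = 1.000000000 − 0.046874999 = 0.953125001 → n_i = 1.024  (not an integer) ✗
  n_f = 2: 1/n_i² = 0.250000000 − 0.046874999 = 0.203125001 → n_i = 2.219  (not an integer) ✗
  n_f = 3: 1/n_i² = 0.111111111 − 0.046874999 = 0.064236112 → n_i = 3.946  (not an integer) ✗
  n_f = 4: 1/n_i² = 0.062500000 − 0.046874999 = 0.015625001 → n_i = 8.000  → integer, n_i = 8 ✓

Only n_f = 4 gives an integer upper level, n_i = 8.

The transition is from n = 8 to n = 4 (emission).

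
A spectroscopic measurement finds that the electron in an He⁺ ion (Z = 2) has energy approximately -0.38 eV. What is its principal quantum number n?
n = 12

The exact energy levels follow E_n = -13.6057 Z² / n² eV with Z = 2.

The measured value (-0.38 eV) is reported to only 2 significant figures, so we must test candidate n values and see which one matches to that precision.

Candidate energies:
  n = 10:  E = -13.6057 × 2² / 10² = -0.54423 eV
  n = 11:  E = -13.6057 × 2² / 11² = -0.44978 eV
  n = 12:  E = -13.6057 × 2² / 12² = -0.37794 eV  ← matches
  n = 13:  E = -13.6057 × 2² / 13² = -0.32203 eV
  n = 14:  E = -13.6057 × 2² / 14² = -0.27767 eV

Checking against the measurement of -0.38 eV (2 sig figs), only n = 12 agrees:
E_12 = -0.37794 eV, which rounds to -0.38 eV ✓

Therefore n = 12.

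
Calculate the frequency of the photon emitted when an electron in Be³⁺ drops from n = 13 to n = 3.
5.537e+15 Hz

First, find the transition energy:
E_13 = -13.6057 × 4² / 13² = -1.2881136 eV
E_3 = -13.6057 × 4² / 3² = -24.1879111 eV
|ΔE| = |E_3 - E_13| = 22.8997975 eV

Convert to Joules: E = 22.8997975 eV × (1.602177 × 10⁻¹⁹ J/eV) = 3.66895e-18 J

Using E = hf:
f = E/h = 3.66895e-18 J / (6.62607 × 10⁻³⁴ J·s)
f = 5.537e+15 Hz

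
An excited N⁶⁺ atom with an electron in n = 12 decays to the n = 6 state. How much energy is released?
13.8892 eV

The energy levels are E_n = -13.6057 Z² eV / n².

Energy at n = 12: E_12 = -13.6057 × 7² / 12² = -4.6297174 eV
Energy at n = 6: E_6 = -13.6057 × 7² / 6² = -18.5188694 eV

For emission (electron falling to lower state), the photon energy is:
E_photon = E_12 - E_6 = |-4.6297174 - (-18.5188694)|
E_photon = 13.8892 eV

This energy is carried away by the emitted photon.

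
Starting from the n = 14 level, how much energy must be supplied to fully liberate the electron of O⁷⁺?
4.44 eV

The ionization energy is the energy needed to remove the electron completely (n → ∞).

For a hydrogen-like ion with Z = 8, E_n = -13.6057 Z² / n² eV.

At n = 14: E_14 = -13.6057 × 8² / 14² = -4.44268 eV
At n = ∞: E_∞ = 0 eV

Ionization energy = E_∞ - E_14 = 0 - (-4.44268) = 4.44268 eV
Ionization energy ≈ 4.44 eV

This is also called the binding energy of the electron in state n = 14.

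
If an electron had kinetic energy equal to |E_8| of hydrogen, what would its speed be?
2.73e+05 m/s (or 0.091218% of c)

The binding energy at n = 8 for hydrogen is:
E_8 = -13.6057/8² = -0.21258906 eV
|E_8| = 0.21258906 eV

Convert to Joules:
KE = 0.21258906 eV × (1.602177 × 10⁻¹⁹ J/eV) = 3.4061e-20 J

Using KE = ½mv²:
v = √(2·KE/m_e)
v = √(2 × 3.4061e-20 J / 9.10938 × 10⁻³¹ kg)
v = 2.73e+05 m/s

This is approximately 0.091218% the speed of light.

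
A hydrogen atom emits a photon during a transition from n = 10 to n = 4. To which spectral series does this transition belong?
Brackett series

The spectral series in hydrogen are named based on the final (lower) energy level:
- Lyman series: n_final = 1 (ultraviolet)
- Balmer series: n_final = 2 (visible/near-UV)
- Paschen series: n_final = 3 (infrared)
- Brackett series: n_final = 4 (infrared)
- Pfund series: n_final = 5 (far infrared)

Since this transition ends at n = 4, it belongs to the Brackett series.

For reference, this 10 → 4 line has photon energy
ΔE = 13.6057 eV × (1/4² - 1/10²) = 0.71429925000 eV,
corresponding to wavelength λ = hc/ΔE = 1239.84 eV·nm / 0.71429925000 eV = 1735.74311 nm in the infrared region.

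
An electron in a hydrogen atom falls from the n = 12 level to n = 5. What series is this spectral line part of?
Pfund series

The spectral series in hydrogen are named based on the final (lower) energy level:
- Lyman series: n_final = 1 (ultraviolet)
- Balmer series: n_final = 2 (visible/near-UV)
- Paschen series: n_final = 3 (infrared)
- Brackett series: n_final = 4 (infrared)
- Pfund series: n_final = 5 (far infrared)

Since this transition ends at n = 5, it belongs to the Pfund series.

For reference, this 12 → 5 line has photon energy
ΔE = 13.6057 eV × (1/5² - 1/12²) = 0.44974397222 eV,
corresponding to wavelength λ = hc/ΔE = 1239.84 eV·nm / 0.44974397222 eV = 2756.76847 nm in the far infrared region.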